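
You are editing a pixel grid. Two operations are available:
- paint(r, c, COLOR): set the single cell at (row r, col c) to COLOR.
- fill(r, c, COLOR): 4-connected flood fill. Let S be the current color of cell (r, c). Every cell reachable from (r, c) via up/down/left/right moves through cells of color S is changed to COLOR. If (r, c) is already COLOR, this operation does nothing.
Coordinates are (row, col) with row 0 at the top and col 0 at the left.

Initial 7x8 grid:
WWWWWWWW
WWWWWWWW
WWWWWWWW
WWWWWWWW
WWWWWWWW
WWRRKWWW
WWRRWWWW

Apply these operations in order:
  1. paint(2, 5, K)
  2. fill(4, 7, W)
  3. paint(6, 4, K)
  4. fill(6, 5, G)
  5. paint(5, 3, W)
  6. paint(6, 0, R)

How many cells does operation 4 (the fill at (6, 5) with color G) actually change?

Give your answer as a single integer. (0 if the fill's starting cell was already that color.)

Answer: 49

Derivation:
After op 1 paint(2,5,K):
WWWWWWWW
WWWWWWWW
WWWWWKWW
WWWWWWWW
WWWWWWWW
WWRRKWWW
WWRRWWWW
After op 2 fill(4,7,W) [0 cells changed]:
WWWWWWWW
WWWWWWWW
WWWWWKWW
WWWWWWWW
WWWWWWWW
WWRRKWWW
WWRRWWWW
After op 3 paint(6,4,K):
WWWWWWWW
WWWWWWWW
WWWWWKWW
WWWWWWWW
WWWWWWWW
WWRRKWWW
WWRRKWWW
After op 4 fill(6,5,G) [49 cells changed]:
GGGGGGGG
GGGGGGGG
GGGGGKGG
GGGGGGGG
GGGGGGGG
GGRRKGGG
GGRRKGGG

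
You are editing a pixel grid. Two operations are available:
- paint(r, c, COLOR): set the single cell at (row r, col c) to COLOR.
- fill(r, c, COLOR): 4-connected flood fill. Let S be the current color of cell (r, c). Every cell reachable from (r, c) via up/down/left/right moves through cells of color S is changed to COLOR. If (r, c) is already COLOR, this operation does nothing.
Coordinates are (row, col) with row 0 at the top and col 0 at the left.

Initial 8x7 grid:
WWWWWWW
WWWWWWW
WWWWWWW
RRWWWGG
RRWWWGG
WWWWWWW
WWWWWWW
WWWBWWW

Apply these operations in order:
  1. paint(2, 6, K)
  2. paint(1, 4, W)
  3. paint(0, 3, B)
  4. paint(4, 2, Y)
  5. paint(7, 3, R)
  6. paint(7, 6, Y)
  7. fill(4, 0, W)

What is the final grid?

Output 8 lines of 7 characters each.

After op 1 paint(2,6,K):
WWWWWWW
WWWWWWW
WWWWWWK
RRWWWGG
RRWWWGG
WWWWWWW
WWWWWWW
WWWBWWW
After op 2 paint(1,4,W):
WWWWWWW
WWWWWWW
WWWWWWK
RRWWWGG
RRWWWGG
WWWWWWW
WWWWWWW
WWWBWWW
After op 3 paint(0,3,B):
WWWBWWW
WWWWWWW
WWWWWWK
RRWWWGG
RRWWWGG
WWWWWWW
WWWWWWW
WWWBWWW
After op 4 paint(4,2,Y):
WWWBWWW
WWWWWWW
WWWWWWK
RRWWWGG
RRYWWGG
WWWWWWW
WWWWWWW
WWWBWWW
After op 5 paint(7,3,R):
WWWBWWW
WWWWWWW
WWWWWWK
RRWWWGG
RRYWWGG
WWWWWWW
WWWWWWW
WWWRWWW
After op 6 paint(7,6,Y):
WWWBWWW
WWWWWWW
WWWWWWK
RRWWWGG
RRYWWGG
WWWWWWW
WWWWWWW
WWWRWWY
After op 7 fill(4,0,W) [4 cells changed]:
WWWBWWW
WWWWWWW
WWWWWWK
WWWWWGG
WWYWWGG
WWWWWWW
WWWWWWW
WWWRWWY

Answer: WWWBWWW
WWWWWWW
WWWWWWK
WWWWWGG
WWYWWGG
WWWWWWW
WWWWWWW
WWWRWWY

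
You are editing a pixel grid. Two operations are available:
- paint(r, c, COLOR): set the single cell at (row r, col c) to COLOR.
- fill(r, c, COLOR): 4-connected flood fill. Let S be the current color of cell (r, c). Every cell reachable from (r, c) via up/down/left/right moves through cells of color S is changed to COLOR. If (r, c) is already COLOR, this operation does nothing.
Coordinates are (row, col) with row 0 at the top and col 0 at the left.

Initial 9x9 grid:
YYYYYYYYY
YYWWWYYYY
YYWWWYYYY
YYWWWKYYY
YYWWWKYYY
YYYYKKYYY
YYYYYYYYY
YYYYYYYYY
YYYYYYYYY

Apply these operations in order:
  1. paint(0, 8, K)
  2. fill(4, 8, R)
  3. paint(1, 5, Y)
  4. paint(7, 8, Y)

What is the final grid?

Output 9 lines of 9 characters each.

Answer: RRRRRRRRK
RRWWWYRRR
RRWWWRRRR
RRWWWKRRR
RRWWWKRRR
RRRRKKRRR
RRRRRRRRR
RRRRRRRRY
RRRRRRRRR

Derivation:
After op 1 paint(0,8,K):
YYYYYYYYK
YYWWWYYYY
YYWWWYYYY
YYWWWKYYY
YYWWWKYYY
YYYYKKYYY
YYYYYYYYY
YYYYYYYYY
YYYYYYYYY
After op 2 fill(4,8,R) [64 cells changed]:
RRRRRRRRK
RRWWWRRRR
RRWWWRRRR
RRWWWKRRR
RRWWWKRRR
RRRRKKRRR
RRRRRRRRR
RRRRRRRRR
RRRRRRRRR
After op 3 paint(1,5,Y):
RRRRRRRRK
RRWWWYRRR
RRWWWRRRR
RRWWWKRRR
RRWWWKRRR
RRRRKKRRR
RRRRRRRRR
RRRRRRRRR
RRRRRRRRR
After op 4 paint(7,8,Y):
RRRRRRRRK
RRWWWYRRR
RRWWWRRRR
RRWWWKRRR
RRWWWKRRR
RRRRKKRRR
RRRRRRRRR
RRRRRRRRY
RRRRRRRRR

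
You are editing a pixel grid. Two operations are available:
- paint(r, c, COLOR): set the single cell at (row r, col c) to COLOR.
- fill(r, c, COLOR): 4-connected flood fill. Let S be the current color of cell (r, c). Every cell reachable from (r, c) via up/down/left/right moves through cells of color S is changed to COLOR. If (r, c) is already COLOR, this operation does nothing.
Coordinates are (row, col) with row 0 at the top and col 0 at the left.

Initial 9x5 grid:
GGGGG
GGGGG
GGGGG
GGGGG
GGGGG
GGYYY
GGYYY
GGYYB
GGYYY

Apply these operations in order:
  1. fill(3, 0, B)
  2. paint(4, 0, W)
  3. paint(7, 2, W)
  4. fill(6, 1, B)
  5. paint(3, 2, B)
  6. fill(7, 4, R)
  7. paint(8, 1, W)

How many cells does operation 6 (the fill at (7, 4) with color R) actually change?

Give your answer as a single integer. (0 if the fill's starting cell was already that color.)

Answer: 1

Derivation:
After op 1 fill(3,0,B) [33 cells changed]:
BBBBB
BBBBB
BBBBB
BBBBB
BBBBB
BBYYY
BBYYY
BBYYB
BBYYY
After op 2 paint(4,0,W):
BBBBB
BBBBB
BBBBB
BBBBB
WBBBB
BBYYY
BBYYY
BBYYB
BBYYY
After op 3 paint(7,2,W):
BBBBB
BBBBB
BBBBB
BBBBB
WBBBB
BBYYY
BBYYY
BBWYB
BBYYY
After op 4 fill(6,1,B) [0 cells changed]:
BBBBB
BBBBB
BBBBB
BBBBB
WBBBB
BBYYY
BBYYY
BBWYB
BBYYY
After op 5 paint(3,2,B):
BBBBB
BBBBB
BBBBB
BBBBB
WBBBB
BBYYY
BBYYY
BBWYB
BBYYY
After op 6 fill(7,4,R) [1 cells changed]:
BBBBB
BBBBB
BBBBB
BBBBB
WBBBB
BBYYY
BBYYY
BBWYR
BBYYY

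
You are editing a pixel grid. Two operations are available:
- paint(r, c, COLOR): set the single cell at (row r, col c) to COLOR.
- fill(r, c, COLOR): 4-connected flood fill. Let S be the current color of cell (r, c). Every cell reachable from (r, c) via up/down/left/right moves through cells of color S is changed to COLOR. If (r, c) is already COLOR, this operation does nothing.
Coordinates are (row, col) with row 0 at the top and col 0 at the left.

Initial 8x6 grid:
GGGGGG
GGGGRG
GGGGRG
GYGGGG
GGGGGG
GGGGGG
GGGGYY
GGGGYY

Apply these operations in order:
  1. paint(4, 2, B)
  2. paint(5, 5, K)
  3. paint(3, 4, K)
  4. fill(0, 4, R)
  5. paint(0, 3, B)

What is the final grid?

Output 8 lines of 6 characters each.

After op 1 paint(4,2,B):
GGGGGG
GGGGRG
GGGGRG
GYGGGG
GGBGGG
GGGGGG
GGGGYY
GGGGYY
After op 2 paint(5,5,K):
GGGGGG
GGGGRG
GGGGRG
GYGGGG
GGBGGG
GGGGGK
GGGGYY
GGGGYY
After op 3 paint(3,4,K):
GGGGGG
GGGGRG
GGGGRG
GYGGKG
GGBGGG
GGGGGK
GGGGYY
GGGGYY
After op 4 fill(0,4,R) [38 cells changed]:
RRRRRR
RRRRRR
RRRRRR
RYRRKR
RRBRRR
RRRRRK
RRRRYY
RRRRYY
After op 5 paint(0,3,B):
RRRBRR
RRRRRR
RRRRRR
RYRRKR
RRBRRR
RRRRRK
RRRRYY
RRRRYY

Answer: RRRBRR
RRRRRR
RRRRRR
RYRRKR
RRBRRR
RRRRRK
RRRRYY
RRRRYY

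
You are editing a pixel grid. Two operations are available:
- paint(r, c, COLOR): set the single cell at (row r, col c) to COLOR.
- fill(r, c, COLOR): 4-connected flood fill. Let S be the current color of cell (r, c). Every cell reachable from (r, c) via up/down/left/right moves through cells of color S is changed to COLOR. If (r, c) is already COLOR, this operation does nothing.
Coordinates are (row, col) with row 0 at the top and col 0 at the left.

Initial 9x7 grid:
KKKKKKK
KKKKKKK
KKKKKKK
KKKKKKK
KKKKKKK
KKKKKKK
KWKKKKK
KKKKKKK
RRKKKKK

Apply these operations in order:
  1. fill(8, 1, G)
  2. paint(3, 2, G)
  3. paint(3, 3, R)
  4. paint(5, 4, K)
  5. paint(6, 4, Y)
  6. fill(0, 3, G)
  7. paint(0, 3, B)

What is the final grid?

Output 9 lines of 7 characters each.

After op 1 fill(8,1,G) [2 cells changed]:
KKKKKKK
KKKKKKK
KKKKKKK
KKKKKKK
KKKKKKK
KKKKKKK
KWKKKKK
KKKKKKK
GGKKKKK
After op 2 paint(3,2,G):
KKKKKKK
KKKKKKK
KKKKKKK
KKGKKKK
KKKKKKK
KKKKKKK
KWKKKKK
KKKKKKK
GGKKKKK
After op 3 paint(3,3,R):
KKKKKKK
KKKKKKK
KKKKKKK
KKGRKKK
KKKKKKK
KKKKKKK
KWKKKKK
KKKKKKK
GGKKKKK
After op 4 paint(5,4,K):
KKKKKKK
KKKKKKK
KKKKKKK
KKGRKKK
KKKKKKK
KKKKKKK
KWKKKKK
KKKKKKK
GGKKKKK
After op 5 paint(6,4,Y):
KKKKKKK
KKKKKKK
KKKKKKK
KKGRKKK
KKKKKKK
KKKKKKK
KWKKYKK
KKKKKKK
GGKKKKK
After op 6 fill(0,3,G) [57 cells changed]:
GGGGGGG
GGGGGGG
GGGGGGG
GGGRGGG
GGGGGGG
GGGGGGG
GWGGYGG
GGGGGGG
GGGGGGG
After op 7 paint(0,3,B):
GGGBGGG
GGGGGGG
GGGGGGG
GGGRGGG
GGGGGGG
GGGGGGG
GWGGYGG
GGGGGGG
GGGGGGG

Answer: GGGBGGG
GGGGGGG
GGGGGGG
GGGRGGG
GGGGGGG
GGGGGGG
GWGGYGG
GGGGGGG
GGGGGGG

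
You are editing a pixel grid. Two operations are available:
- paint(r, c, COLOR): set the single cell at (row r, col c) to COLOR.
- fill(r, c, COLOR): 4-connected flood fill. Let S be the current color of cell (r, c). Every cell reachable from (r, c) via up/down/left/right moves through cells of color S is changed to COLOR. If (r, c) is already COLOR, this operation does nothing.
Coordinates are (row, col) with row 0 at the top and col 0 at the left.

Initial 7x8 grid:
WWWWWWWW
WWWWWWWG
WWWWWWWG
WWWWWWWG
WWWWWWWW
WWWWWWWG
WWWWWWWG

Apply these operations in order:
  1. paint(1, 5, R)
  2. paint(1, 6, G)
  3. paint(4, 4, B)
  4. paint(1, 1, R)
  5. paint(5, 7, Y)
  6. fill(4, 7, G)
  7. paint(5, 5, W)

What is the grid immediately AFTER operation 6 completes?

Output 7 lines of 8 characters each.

Answer: GGGGGGGG
GRGGGRGG
GGGGGGGG
GGGGGGGG
GGGGBGGG
GGGGGGGY
GGGGGGGG

Derivation:
After op 1 paint(1,5,R):
WWWWWWWW
WWWWWRWG
WWWWWWWG
WWWWWWWG
WWWWWWWW
WWWWWWWG
WWWWWWWG
After op 2 paint(1,6,G):
WWWWWWWW
WWWWWRGG
WWWWWWWG
WWWWWWWG
WWWWWWWW
WWWWWWWG
WWWWWWWG
After op 3 paint(4,4,B):
WWWWWWWW
WWWWWRGG
WWWWWWWG
WWWWWWWG
WWWWBWWW
WWWWWWWG
WWWWWWWG
After op 4 paint(1,1,R):
WWWWWWWW
WRWWWRGG
WWWWWWWG
WWWWWWWG
WWWWBWWW
WWWWWWWG
WWWWWWWG
After op 5 paint(5,7,Y):
WWWWWWWW
WRWWWRGG
WWWWWWWG
WWWWWWWG
WWWWBWWW
WWWWWWWY
WWWWWWWG
After op 6 fill(4,7,G) [47 cells changed]:
GGGGGGGG
GRGGGRGG
GGGGGGGG
GGGGGGGG
GGGGBGGG
GGGGGGGY
GGGGGGGG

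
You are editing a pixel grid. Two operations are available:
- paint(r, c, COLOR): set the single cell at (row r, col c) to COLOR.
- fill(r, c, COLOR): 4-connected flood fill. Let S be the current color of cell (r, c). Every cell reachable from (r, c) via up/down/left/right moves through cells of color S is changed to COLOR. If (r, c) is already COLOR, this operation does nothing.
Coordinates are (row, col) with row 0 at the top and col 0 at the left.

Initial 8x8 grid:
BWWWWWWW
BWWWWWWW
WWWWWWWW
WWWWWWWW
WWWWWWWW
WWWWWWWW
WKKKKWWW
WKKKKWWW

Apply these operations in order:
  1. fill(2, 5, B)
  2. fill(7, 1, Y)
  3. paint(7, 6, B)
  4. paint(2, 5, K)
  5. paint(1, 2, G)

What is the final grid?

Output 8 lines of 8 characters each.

After op 1 fill(2,5,B) [54 cells changed]:
BBBBBBBB
BBBBBBBB
BBBBBBBB
BBBBBBBB
BBBBBBBB
BBBBBBBB
BKKKKBBB
BKKKKBBB
After op 2 fill(7,1,Y) [8 cells changed]:
BBBBBBBB
BBBBBBBB
BBBBBBBB
BBBBBBBB
BBBBBBBB
BBBBBBBB
BYYYYBBB
BYYYYBBB
After op 3 paint(7,6,B):
BBBBBBBB
BBBBBBBB
BBBBBBBB
BBBBBBBB
BBBBBBBB
BBBBBBBB
BYYYYBBB
BYYYYBBB
After op 4 paint(2,5,K):
BBBBBBBB
BBBBBBBB
BBBBBKBB
BBBBBBBB
BBBBBBBB
BBBBBBBB
BYYYYBBB
BYYYYBBB
After op 5 paint(1,2,G):
BBBBBBBB
BBGBBBBB
BBBBBKBB
BBBBBBBB
BBBBBBBB
BBBBBBBB
BYYYYBBB
BYYYYBBB

Answer: BBBBBBBB
BBGBBBBB
BBBBBKBB
BBBBBBBB
BBBBBBBB
BBBBBBBB
BYYYYBBB
BYYYYBBB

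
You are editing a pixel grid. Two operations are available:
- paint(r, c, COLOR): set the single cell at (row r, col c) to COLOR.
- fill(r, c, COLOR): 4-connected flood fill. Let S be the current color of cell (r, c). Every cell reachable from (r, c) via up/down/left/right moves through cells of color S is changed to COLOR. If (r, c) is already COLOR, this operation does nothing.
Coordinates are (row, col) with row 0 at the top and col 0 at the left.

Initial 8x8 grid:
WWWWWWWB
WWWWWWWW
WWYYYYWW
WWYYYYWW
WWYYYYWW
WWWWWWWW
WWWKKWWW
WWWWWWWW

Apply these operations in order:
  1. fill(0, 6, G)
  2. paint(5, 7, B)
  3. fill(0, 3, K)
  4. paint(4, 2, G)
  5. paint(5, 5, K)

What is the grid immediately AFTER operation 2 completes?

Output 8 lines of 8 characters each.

After op 1 fill(0,6,G) [49 cells changed]:
GGGGGGGB
GGGGGGGG
GGYYYYGG
GGYYYYGG
GGYYYYGG
GGGGGGGG
GGGKKGGG
GGGGGGGG
After op 2 paint(5,7,B):
GGGGGGGB
GGGGGGGG
GGYYYYGG
GGYYYYGG
GGYYYYGG
GGGGGGGB
GGGKKGGG
GGGGGGGG

Answer: GGGGGGGB
GGGGGGGG
GGYYYYGG
GGYYYYGG
GGYYYYGG
GGGGGGGB
GGGKKGGG
GGGGGGGG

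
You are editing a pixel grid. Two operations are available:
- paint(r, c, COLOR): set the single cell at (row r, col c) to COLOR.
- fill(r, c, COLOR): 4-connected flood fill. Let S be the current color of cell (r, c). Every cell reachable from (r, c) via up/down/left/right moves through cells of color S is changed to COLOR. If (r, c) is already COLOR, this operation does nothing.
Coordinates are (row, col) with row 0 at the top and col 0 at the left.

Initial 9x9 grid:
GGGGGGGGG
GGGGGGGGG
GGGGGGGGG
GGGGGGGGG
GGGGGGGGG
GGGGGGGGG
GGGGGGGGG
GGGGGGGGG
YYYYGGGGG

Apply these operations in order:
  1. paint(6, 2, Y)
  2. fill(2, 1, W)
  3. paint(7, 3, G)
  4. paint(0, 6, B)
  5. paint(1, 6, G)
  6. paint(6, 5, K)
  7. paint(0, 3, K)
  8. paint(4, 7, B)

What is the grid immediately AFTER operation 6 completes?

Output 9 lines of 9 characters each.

Answer: WWWWWWBWW
WWWWWWGWW
WWWWWWWWW
WWWWWWWWW
WWWWWWWWW
WWWWWWWWW
WWYWWKWWW
WWWGWWWWW
YYYYWWWWW

Derivation:
After op 1 paint(6,2,Y):
GGGGGGGGG
GGGGGGGGG
GGGGGGGGG
GGGGGGGGG
GGGGGGGGG
GGGGGGGGG
GGYGGGGGG
GGGGGGGGG
YYYYGGGGG
After op 2 fill(2,1,W) [76 cells changed]:
WWWWWWWWW
WWWWWWWWW
WWWWWWWWW
WWWWWWWWW
WWWWWWWWW
WWWWWWWWW
WWYWWWWWW
WWWWWWWWW
YYYYWWWWW
After op 3 paint(7,3,G):
WWWWWWWWW
WWWWWWWWW
WWWWWWWWW
WWWWWWWWW
WWWWWWWWW
WWWWWWWWW
WWYWWWWWW
WWWGWWWWW
YYYYWWWWW
After op 4 paint(0,6,B):
WWWWWWBWW
WWWWWWWWW
WWWWWWWWW
WWWWWWWWW
WWWWWWWWW
WWWWWWWWW
WWYWWWWWW
WWWGWWWWW
YYYYWWWWW
After op 5 paint(1,6,G):
WWWWWWBWW
WWWWWWGWW
WWWWWWWWW
WWWWWWWWW
WWWWWWWWW
WWWWWWWWW
WWYWWWWWW
WWWGWWWWW
YYYYWWWWW
After op 6 paint(6,5,K):
WWWWWWBWW
WWWWWWGWW
WWWWWWWWW
WWWWWWWWW
WWWWWWWWW
WWWWWWWWW
WWYWWKWWW
WWWGWWWWW
YYYYWWWWW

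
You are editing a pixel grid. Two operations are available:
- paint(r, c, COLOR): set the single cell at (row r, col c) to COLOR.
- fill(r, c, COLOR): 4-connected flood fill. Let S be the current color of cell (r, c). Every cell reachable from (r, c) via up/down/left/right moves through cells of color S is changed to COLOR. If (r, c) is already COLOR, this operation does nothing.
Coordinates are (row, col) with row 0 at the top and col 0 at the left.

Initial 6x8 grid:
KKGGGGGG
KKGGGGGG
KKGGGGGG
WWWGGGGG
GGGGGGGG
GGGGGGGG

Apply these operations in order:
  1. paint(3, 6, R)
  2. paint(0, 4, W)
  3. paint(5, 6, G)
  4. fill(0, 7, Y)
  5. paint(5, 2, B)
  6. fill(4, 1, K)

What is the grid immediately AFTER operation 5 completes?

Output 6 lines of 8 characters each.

Answer: KKYYWYYY
KKYYYYYY
KKYYYYYY
WWWYYYRY
YYYYYYYY
YYBYYYYY

Derivation:
After op 1 paint(3,6,R):
KKGGGGGG
KKGGGGGG
KKGGGGGG
WWWGGGRG
GGGGGGGG
GGGGGGGG
After op 2 paint(0,4,W):
KKGGWGGG
KKGGGGGG
KKGGGGGG
WWWGGGRG
GGGGGGGG
GGGGGGGG
After op 3 paint(5,6,G):
KKGGWGGG
KKGGGGGG
KKGGGGGG
WWWGGGRG
GGGGGGGG
GGGGGGGG
After op 4 fill(0,7,Y) [37 cells changed]:
KKYYWYYY
KKYYYYYY
KKYYYYYY
WWWYYYRY
YYYYYYYY
YYYYYYYY
After op 5 paint(5,2,B):
KKYYWYYY
KKYYYYYY
KKYYYYYY
WWWYYYRY
YYYYYYYY
YYBYYYYY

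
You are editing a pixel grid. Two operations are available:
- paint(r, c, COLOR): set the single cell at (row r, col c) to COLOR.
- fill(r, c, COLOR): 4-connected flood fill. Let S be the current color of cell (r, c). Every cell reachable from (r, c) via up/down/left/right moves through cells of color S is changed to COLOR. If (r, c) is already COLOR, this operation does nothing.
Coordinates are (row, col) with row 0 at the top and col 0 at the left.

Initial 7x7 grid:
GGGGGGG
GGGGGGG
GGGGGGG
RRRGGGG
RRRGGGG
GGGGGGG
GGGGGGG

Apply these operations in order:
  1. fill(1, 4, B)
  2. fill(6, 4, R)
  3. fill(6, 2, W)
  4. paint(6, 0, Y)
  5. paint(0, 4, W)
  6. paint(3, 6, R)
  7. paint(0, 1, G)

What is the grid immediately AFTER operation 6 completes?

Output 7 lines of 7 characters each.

Answer: WWWWWWW
WWWWWWW
WWWWWWW
WWWWWWR
WWWWWWW
WWWWWWW
YWWWWWW

Derivation:
After op 1 fill(1,4,B) [43 cells changed]:
BBBBBBB
BBBBBBB
BBBBBBB
RRRBBBB
RRRBBBB
BBBBBBB
BBBBBBB
After op 2 fill(6,4,R) [43 cells changed]:
RRRRRRR
RRRRRRR
RRRRRRR
RRRRRRR
RRRRRRR
RRRRRRR
RRRRRRR
After op 3 fill(6,2,W) [49 cells changed]:
WWWWWWW
WWWWWWW
WWWWWWW
WWWWWWW
WWWWWWW
WWWWWWW
WWWWWWW
After op 4 paint(6,0,Y):
WWWWWWW
WWWWWWW
WWWWWWW
WWWWWWW
WWWWWWW
WWWWWWW
YWWWWWW
After op 5 paint(0,4,W):
WWWWWWW
WWWWWWW
WWWWWWW
WWWWWWW
WWWWWWW
WWWWWWW
YWWWWWW
After op 6 paint(3,6,R):
WWWWWWW
WWWWWWW
WWWWWWW
WWWWWWR
WWWWWWW
WWWWWWW
YWWWWWW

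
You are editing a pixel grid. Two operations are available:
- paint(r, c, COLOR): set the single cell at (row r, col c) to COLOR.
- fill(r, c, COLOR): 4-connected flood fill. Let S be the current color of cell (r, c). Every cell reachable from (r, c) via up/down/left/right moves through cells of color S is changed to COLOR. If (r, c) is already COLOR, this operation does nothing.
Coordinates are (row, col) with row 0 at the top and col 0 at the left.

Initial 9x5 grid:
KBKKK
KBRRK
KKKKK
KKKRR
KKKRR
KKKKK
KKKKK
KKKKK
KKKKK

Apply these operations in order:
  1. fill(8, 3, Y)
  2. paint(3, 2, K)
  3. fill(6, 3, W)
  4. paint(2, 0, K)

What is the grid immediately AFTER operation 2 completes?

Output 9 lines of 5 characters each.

Answer: YBYYY
YBRRY
YYYYY
YYKRR
YYYRR
YYYYY
YYYYY
YYYYY
YYYYY

Derivation:
After op 1 fill(8,3,Y) [37 cells changed]:
YBYYY
YBRRY
YYYYY
YYYRR
YYYRR
YYYYY
YYYYY
YYYYY
YYYYY
After op 2 paint(3,2,K):
YBYYY
YBRRY
YYYYY
YYKRR
YYYRR
YYYYY
YYYYY
YYYYY
YYYYY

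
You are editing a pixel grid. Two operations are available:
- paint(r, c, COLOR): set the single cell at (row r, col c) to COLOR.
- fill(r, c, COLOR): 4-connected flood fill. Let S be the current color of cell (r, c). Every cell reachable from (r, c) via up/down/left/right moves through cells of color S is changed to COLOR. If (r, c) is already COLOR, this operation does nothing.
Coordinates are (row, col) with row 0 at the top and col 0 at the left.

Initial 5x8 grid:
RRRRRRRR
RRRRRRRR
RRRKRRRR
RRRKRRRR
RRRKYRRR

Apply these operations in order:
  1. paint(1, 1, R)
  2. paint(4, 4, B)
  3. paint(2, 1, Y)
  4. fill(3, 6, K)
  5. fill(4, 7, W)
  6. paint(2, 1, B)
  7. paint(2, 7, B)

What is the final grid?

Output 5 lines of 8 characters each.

After op 1 paint(1,1,R):
RRRRRRRR
RRRRRRRR
RRRKRRRR
RRRKRRRR
RRRKYRRR
After op 2 paint(4,4,B):
RRRRRRRR
RRRRRRRR
RRRKRRRR
RRRKRRRR
RRRKBRRR
After op 3 paint(2,1,Y):
RRRRRRRR
RRRRRRRR
RYRKRRRR
RRRKRRRR
RRRKBRRR
After op 4 fill(3,6,K) [35 cells changed]:
KKKKKKKK
KKKKKKKK
KYKKKKKK
KKKKKKKK
KKKKBKKK
After op 5 fill(4,7,W) [38 cells changed]:
WWWWWWWW
WWWWWWWW
WYWWWWWW
WWWWWWWW
WWWWBWWW
After op 6 paint(2,1,B):
WWWWWWWW
WWWWWWWW
WBWWWWWW
WWWWWWWW
WWWWBWWW
After op 7 paint(2,7,B):
WWWWWWWW
WWWWWWWW
WBWWWWWB
WWWWWWWW
WWWWBWWW

Answer: WWWWWWWW
WWWWWWWW
WBWWWWWB
WWWWWWWW
WWWWBWWW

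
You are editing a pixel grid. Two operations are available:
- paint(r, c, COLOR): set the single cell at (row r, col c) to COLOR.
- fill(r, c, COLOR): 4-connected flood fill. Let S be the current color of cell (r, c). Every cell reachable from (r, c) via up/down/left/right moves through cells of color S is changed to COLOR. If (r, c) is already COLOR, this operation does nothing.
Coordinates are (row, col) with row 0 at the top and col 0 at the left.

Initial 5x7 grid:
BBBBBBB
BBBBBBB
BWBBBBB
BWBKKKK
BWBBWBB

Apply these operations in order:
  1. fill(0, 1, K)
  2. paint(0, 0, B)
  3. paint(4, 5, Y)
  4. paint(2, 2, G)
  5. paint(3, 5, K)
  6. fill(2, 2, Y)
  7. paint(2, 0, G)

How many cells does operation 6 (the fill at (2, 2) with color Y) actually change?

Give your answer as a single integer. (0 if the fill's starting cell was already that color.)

Answer: 1

Derivation:
After op 1 fill(0,1,K) [25 cells changed]:
KKKKKKK
KKKKKKK
KWKKKKK
KWKKKKK
KWKKWBB
After op 2 paint(0,0,B):
BKKKKKK
KKKKKKK
KWKKKKK
KWKKKKK
KWKKWBB
After op 3 paint(4,5,Y):
BKKKKKK
KKKKKKK
KWKKKKK
KWKKKKK
KWKKWYB
After op 4 paint(2,2,G):
BKKKKKK
KKKKKKK
KWGKKKK
KWKKKKK
KWKKWYB
After op 5 paint(3,5,K):
BKKKKKK
KKKKKKK
KWGKKKK
KWKKKKK
KWKKWYB
After op 6 fill(2,2,Y) [1 cells changed]:
BKKKKKK
KKKKKKK
KWYKKKK
KWKKKKK
KWKKWYB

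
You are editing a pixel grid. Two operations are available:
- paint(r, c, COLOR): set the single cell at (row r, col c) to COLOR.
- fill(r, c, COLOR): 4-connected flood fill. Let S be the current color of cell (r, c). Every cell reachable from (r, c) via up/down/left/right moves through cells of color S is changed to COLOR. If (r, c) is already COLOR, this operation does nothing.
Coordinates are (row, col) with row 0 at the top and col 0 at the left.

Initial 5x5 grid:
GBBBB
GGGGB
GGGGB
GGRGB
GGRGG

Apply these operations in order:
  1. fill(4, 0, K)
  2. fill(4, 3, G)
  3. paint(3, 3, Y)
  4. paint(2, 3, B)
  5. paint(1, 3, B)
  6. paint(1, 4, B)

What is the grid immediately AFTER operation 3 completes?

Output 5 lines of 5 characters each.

After op 1 fill(4,0,K) [16 cells changed]:
KBBBB
KKKKB
KKKKB
KKRKB
KKRKK
After op 2 fill(4,3,G) [16 cells changed]:
GBBBB
GGGGB
GGGGB
GGRGB
GGRGG
After op 3 paint(3,3,Y):
GBBBB
GGGGB
GGGGB
GGRYB
GGRGG

Answer: GBBBB
GGGGB
GGGGB
GGRYB
GGRGG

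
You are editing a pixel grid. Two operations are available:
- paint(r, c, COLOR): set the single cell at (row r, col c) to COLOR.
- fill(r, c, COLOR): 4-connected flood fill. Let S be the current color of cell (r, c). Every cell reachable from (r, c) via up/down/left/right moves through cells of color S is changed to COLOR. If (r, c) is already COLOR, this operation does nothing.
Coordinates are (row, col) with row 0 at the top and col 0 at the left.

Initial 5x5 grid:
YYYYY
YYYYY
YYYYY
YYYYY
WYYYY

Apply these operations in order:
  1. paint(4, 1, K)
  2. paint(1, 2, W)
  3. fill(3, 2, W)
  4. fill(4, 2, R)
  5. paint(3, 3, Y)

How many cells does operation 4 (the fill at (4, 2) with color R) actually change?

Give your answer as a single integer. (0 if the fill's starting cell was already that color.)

After op 1 paint(4,1,K):
YYYYY
YYYYY
YYYYY
YYYYY
WKYYY
After op 2 paint(1,2,W):
YYYYY
YYWYY
YYYYY
YYYYY
WKYYY
After op 3 fill(3,2,W) [22 cells changed]:
WWWWW
WWWWW
WWWWW
WWWWW
WKWWW
After op 4 fill(4,2,R) [24 cells changed]:
RRRRR
RRRRR
RRRRR
RRRRR
RKRRR

Answer: 24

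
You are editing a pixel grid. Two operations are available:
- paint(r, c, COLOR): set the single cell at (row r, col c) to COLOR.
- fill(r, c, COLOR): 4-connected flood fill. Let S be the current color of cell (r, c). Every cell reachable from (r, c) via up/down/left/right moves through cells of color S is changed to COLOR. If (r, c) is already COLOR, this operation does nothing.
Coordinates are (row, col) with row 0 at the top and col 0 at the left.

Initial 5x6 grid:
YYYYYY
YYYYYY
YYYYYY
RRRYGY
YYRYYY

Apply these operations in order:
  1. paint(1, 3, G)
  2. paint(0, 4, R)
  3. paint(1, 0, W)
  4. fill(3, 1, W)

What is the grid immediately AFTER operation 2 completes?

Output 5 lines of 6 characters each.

After op 1 paint(1,3,G):
YYYYYY
YYYGYY
YYYYYY
RRRYGY
YYRYYY
After op 2 paint(0,4,R):
YYYYRY
YYYGYY
YYYYYY
RRRYGY
YYRYYY

Answer: YYYYRY
YYYGYY
YYYYYY
RRRYGY
YYRYYY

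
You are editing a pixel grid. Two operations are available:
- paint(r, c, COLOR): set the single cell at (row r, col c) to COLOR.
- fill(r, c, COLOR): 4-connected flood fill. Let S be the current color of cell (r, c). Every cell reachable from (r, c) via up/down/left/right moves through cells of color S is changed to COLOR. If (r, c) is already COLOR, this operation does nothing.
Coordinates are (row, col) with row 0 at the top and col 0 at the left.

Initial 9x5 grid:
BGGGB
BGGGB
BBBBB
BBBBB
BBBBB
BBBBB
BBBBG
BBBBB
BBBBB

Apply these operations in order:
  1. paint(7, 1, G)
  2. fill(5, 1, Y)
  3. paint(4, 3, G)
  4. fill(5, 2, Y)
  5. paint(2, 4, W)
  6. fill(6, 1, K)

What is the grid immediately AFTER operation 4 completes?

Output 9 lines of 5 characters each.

After op 1 paint(7,1,G):
BGGGB
BGGGB
BBBBB
BBBBB
BBBBB
BBBBB
BBBBG
BGBBB
BBBBB
After op 2 fill(5,1,Y) [37 cells changed]:
YGGGY
YGGGY
YYYYY
YYYYY
YYYYY
YYYYY
YYYYG
YGYYY
YYYYY
After op 3 paint(4,3,G):
YGGGY
YGGGY
YYYYY
YYYYY
YYYGY
YYYYY
YYYYG
YGYYY
YYYYY
After op 4 fill(5,2,Y) [0 cells changed]:
YGGGY
YGGGY
YYYYY
YYYYY
YYYGY
YYYYY
YYYYG
YGYYY
YYYYY

Answer: YGGGY
YGGGY
YYYYY
YYYYY
YYYGY
YYYYY
YYYYG
YGYYY
YYYYY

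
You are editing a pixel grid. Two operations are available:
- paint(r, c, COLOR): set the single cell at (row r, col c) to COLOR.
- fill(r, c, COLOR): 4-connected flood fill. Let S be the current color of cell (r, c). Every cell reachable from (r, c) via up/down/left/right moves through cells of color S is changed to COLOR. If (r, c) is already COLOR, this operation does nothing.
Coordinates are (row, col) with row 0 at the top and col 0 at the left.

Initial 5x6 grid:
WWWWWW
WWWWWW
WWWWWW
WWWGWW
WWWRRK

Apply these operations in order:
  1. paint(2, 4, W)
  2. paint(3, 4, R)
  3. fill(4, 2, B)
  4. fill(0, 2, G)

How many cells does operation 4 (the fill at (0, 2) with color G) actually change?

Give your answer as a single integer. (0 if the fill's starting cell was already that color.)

Answer: 25

Derivation:
After op 1 paint(2,4,W):
WWWWWW
WWWWWW
WWWWWW
WWWGWW
WWWRRK
After op 2 paint(3,4,R):
WWWWWW
WWWWWW
WWWWWW
WWWGRW
WWWRRK
After op 3 fill(4,2,B) [25 cells changed]:
BBBBBB
BBBBBB
BBBBBB
BBBGRB
BBBRRK
After op 4 fill(0,2,G) [25 cells changed]:
GGGGGG
GGGGGG
GGGGGG
GGGGRG
GGGRRK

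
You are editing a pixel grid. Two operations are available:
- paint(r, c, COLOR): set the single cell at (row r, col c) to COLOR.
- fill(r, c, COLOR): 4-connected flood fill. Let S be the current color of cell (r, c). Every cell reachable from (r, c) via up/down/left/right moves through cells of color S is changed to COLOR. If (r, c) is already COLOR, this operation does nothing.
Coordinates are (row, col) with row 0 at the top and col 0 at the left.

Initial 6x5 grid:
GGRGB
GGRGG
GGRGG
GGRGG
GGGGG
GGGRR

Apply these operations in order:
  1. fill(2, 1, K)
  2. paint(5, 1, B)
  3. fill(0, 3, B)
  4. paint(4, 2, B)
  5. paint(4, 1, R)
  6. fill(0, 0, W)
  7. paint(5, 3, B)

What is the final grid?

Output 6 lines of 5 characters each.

Answer: WWRWW
WWRWW
WWRWW
WWRWW
WRWWW
WWWBR

Derivation:
After op 1 fill(2,1,K) [23 cells changed]:
KKRKB
KKRKK
KKRKK
KKRKK
KKKKK
KKKRR
After op 2 paint(5,1,B):
KKRKB
KKRKK
KKRKK
KKRKK
KKKKK
KBKRR
After op 3 fill(0,3,B) [22 cells changed]:
BBRBB
BBRBB
BBRBB
BBRBB
BBBBB
BBBRR
After op 4 paint(4,2,B):
BBRBB
BBRBB
BBRBB
BBRBB
BBBBB
BBBRR
After op 5 paint(4,1,R):
BBRBB
BBRBB
BBRBB
BBRBB
BRBBB
BBBRR
After op 6 fill(0,0,W) [23 cells changed]:
WWRWW
WWRWW
WWRWW
WWRWW
WRWWW
WWWRR
After op 7 paint(5,3,B):
WWRWW
WWRWW
WWRWW
WWRWW
WRWWW
WWWBR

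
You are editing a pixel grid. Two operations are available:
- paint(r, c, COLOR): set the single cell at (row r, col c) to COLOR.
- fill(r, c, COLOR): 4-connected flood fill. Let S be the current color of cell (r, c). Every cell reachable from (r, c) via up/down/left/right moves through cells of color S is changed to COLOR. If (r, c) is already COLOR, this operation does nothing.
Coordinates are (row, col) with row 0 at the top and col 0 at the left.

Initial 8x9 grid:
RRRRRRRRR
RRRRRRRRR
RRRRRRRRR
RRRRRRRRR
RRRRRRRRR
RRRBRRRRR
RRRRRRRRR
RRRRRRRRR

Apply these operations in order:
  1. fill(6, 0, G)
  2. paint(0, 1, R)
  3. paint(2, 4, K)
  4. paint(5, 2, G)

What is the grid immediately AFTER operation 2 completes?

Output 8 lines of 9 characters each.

After op 1 fill(6,0,G) [71 cells changed]:
GGGGGGGGG
GGGGGGGGG
GGGGGGGGG
GGGGGGGGG
GGGGGGGGG
GGGBGGGGG
GGGGGGGGG
GGGGGGGGG
After op 2 paint(0,1,R):
GRGGGGGGG
GGGGGGGGG
GGGGGGGGG
GGGGGGGGG
GGGGGGGGG
GGGBGGGGG
GGGGGGGGG
GGGGGGGGG

Answer: GRGGGGGGG
GGGGGGGGG
GGGGGGGGG
GGGGGGGGG
GGGGGGGGG
GGGBGGGGG
GGGGGGGGG
GGGGGGGGG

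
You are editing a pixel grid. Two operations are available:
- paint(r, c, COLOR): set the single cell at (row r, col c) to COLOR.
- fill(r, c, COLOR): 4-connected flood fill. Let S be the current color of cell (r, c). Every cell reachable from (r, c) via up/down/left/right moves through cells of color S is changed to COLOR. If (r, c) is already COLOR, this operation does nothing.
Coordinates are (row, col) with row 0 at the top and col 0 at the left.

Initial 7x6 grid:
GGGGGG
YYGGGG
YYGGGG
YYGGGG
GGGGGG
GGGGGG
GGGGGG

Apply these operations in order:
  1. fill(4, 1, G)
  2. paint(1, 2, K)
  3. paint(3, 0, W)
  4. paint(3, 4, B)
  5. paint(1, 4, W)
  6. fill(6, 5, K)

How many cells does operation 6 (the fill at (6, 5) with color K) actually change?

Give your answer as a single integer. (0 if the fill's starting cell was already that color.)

After op 1 fill(4,1,G) [0 cells changed]:
GGGGGG
YYGGGG
YYGGGG
YYGGGG
GGGGGG
GGGGGG
GGGGGG
After op 2 paint(1,2,K):
GGGGGG
YYKGGG
YYGGGG
YYGGGG
GGGGGG
GGGGGG
GGGGGG
After op 3 paint(3,0,W):
GGGGGG
YYKGGG
YYGGGG
WYGGGG
GGGGGG
GGGGGG
GGGGGG
After op 4 paint(3,4,B):
GGGGGG
YYKGGG
YYGGGG
WYGGBG
GGGGGG
GGGGGG
GGGGGG
After op 5 paint(1,4,W):
GGGGGG
YYKGWG
YYGGGG
WYGGBG
GGGGGG
GGGGGG
GGGGGG
After op 6 fill(6,5,K) [33 cells changed]:
KKKKKK
YYKKWK
YYKKKK
WYKKBK
KKKKKK
KKKKKK
KKKKKK

Answer: 33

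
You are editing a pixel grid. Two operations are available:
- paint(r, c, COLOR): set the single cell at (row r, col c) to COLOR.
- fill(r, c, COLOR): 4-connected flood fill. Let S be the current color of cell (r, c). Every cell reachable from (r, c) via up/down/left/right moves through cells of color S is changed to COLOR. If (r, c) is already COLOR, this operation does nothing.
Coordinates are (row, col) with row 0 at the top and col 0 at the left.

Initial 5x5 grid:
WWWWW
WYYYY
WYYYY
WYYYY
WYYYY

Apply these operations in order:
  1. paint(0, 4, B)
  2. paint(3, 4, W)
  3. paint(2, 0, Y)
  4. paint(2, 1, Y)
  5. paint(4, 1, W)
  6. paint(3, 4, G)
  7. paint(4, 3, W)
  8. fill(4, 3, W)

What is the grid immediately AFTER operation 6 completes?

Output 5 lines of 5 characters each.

Answer: WWWWB
WYYYY
YYYYY
WYYYG
WWYYY

Derivation:
After op 1 paint(0,4,B):
WWWWB
WYYYY
WYYYY
WYYYY
WYYYY
After op 2 paint(3,4,W):
WWWWB
WYYYY
WYYYY
WYYYW
WYYYY
After op 3 paint(2,0,Y):
WWWWB
WYYYY
YYYYY
WYYYW
WYYYY
After op 4 paint(2,1,Y):
WWWWB
WYYYY
YYYYY
WYYYW
WYYYY
After op 5 paint(4,1,W):
WWWWB
WYYYY
YYYYY
WYYYW
WWYYY
After op 6 paint(3,4,G):
WWWWB
WYYYY
YYYYY
WYYYG
WWYYY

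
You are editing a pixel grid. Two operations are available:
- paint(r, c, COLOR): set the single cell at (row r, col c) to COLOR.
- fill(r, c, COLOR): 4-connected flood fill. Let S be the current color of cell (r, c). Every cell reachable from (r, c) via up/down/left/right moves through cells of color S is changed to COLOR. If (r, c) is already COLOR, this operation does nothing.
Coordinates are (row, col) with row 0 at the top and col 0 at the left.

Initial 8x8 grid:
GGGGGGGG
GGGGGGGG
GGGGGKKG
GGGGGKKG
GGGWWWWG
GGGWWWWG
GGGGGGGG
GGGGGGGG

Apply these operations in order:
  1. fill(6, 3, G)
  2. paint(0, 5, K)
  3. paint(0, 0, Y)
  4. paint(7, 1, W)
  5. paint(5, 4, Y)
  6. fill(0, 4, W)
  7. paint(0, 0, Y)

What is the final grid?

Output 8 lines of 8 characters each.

After op 1 fill(6,3,G) [0 cells changed]:
GGGGGGGG
GGGGGGGG
GGGGGKKG
GGGGGKKG
GGGWWWWG
GGGWWWWG
GGGGGGGG
GGGGGGGG
After op 2 paint(0,5,K):
GGGGGKGG
GGGGGGGG
GGGGGKKG
GGGGGKKG
GGGWWWWG
GGGWWWWG
GGGGGGGG
GGGGGGGG
After op 3 paint(0,0,Y):
YGGGGKGG
GGGGGGGG
GGGGGKKG
GGGGGKKG
GGGWWWWG
GGGWWWWG
GGGGGGGG
GGGGGGGG
After op 4 paint(7,1,W):
YGGGGKGG
GGGGGGGG
GGGGGKKG
GGGGGKKG
GGGWWWWG
GGGWWWWG
GGGGGGGG
GWGGGGGG
After op 5 paint(5,4,Y):
YGGGGKGG
GGGGGGGG
GGGGGKKG
GGGGGKKG
GGGWWWWG
GGGWYWWG
GGGGGGGG
GWGGGGGG
After op 6 fill(0,4,W) [49 cells changed]:
YWWWWKWW
WWWWWWWW
WWWWWKKW
WWWWWKKW
WWWWWWWW
WWWWYWWW
WWWWWWWW
WWWWWWWW
After op 7 paint(0,0,Y):
YWWWWKWW
WWWWWWWW
WWWWWKKW
WWWWWKKW
WWWWWWWW
WWWWYWWW
WWWWWWWW
WWWWWWWW

Answer: YWWWWKWW
WWWWWWWW
WWWWWKKW
WWWWWKKW
WWWWWWWW
WWWWYWWW
WWWWWWWW
WWWWWWWW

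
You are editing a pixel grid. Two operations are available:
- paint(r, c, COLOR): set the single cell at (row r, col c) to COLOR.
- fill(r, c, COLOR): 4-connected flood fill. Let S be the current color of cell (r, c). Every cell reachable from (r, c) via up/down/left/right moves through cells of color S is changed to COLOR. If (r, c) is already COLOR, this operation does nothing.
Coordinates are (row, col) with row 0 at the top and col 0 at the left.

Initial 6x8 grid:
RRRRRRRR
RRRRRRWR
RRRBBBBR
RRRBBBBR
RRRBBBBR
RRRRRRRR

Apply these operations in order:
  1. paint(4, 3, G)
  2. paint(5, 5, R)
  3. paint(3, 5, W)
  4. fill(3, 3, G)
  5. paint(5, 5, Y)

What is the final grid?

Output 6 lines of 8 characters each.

Answer: RRRRRRRR
RRRRRRWR
RRRGGGGR
RRRGGWGR
RRRGGGGR
RRRRRYRR

Derivation:
After op 1 paint(4,3,G):
RRRRRRRR
RRRRRRWR
RRRBBBBR
RRRBBBBR
RRRGBBBR
RRRRRRRR
After op 2 paint(5,5,R):
RRRRRRRR
RRRRRRWR
RRRBBBBR
RRRBBBBR
RRRGBBBR
RRRRRRRR
After op 3 paint(3,5,W):
RRRRRRRR
RRRRRRWR
RRRBBBBR
RRRBBWBR
RRRGBBBR
RRRRRRRR
After op 4 fill(3,3,G) [10 cells changed]:
RRRRRRRR
RRRRRRWR
RRRGGGGR
RRRGGWGR
RRRGGGGR
RRRRRRRR
After op 5 paint(5,5,Y):
RRRRRRRR
RRRRRRWR
RRRGGGGR
RRRGGWGR
RRRGGGGR
RRRRRYRR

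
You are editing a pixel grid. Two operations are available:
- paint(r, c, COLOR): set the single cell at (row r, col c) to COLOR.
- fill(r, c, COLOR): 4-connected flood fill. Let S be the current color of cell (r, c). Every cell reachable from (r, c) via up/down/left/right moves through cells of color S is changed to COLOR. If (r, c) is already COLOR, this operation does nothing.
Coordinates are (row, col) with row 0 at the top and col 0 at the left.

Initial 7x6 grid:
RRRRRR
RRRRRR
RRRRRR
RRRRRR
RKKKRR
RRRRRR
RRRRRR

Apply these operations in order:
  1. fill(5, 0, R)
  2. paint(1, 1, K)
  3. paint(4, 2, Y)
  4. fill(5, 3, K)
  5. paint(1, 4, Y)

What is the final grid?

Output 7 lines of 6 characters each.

Answer: KKKKKK
KKKKYK
KKKKKK
KKKKKK
KKYKKK
KKKKKK
KKKKKK

Derivation:
After op 1 fill(5,0,R) [0 cells changed]:
RRRRRR
RRRRRR
RRRRRR
RRRRRR
RKKKRR
RRRRRR
RRRRRR
After op 2 paint(1,1,K):
RRRRRR
RKRRRR
RRRRRR
RRRRRR
RKKKRR
RRRRRR
RRRRRR
After op 3 paint(4,2,Y):
RRRRRR
RKRRRR
RRRRRR
RRRRRR
RKYKRR
RRRRRR
RRRRRR
After op 4 fill(5,3,K) [38 cells changed]:
KKKKKK
KKKKKK
KKKKKK
KKKKKK
KKYKKK
KKKKKK
KKKKKK
After op 5 paint(1,4,Y):
KKKKKK
KKKKYK
KKKKKK
KKKKKK
KKYKKK
KKKKKK
KKKKKK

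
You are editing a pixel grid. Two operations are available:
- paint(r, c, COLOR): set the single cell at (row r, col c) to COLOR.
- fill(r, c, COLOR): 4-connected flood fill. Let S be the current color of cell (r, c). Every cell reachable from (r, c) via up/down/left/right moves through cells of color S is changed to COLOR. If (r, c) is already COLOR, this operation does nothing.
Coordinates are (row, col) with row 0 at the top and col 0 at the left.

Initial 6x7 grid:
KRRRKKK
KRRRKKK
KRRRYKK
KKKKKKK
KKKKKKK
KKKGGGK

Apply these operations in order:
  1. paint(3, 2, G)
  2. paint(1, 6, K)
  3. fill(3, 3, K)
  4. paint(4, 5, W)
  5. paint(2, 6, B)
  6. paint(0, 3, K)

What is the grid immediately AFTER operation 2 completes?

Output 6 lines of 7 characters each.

Answer: KRRRKKK
KRRRKKK
KRRRYKK
KKGKKKK
KKKKKKK
KKKGGGK

Derivation:
After op 1 paint(3,2,G):
KRRRKKK
KRRRKKK
KRRRYKK
KKGKKKK
KKKKKKK
KKKGGGK
After op 2 paint(1,6,K):
KRRRKKK
KRRRKKK
KRRRYKK
KKGKKKK
KKKKKKK
KKKGGGK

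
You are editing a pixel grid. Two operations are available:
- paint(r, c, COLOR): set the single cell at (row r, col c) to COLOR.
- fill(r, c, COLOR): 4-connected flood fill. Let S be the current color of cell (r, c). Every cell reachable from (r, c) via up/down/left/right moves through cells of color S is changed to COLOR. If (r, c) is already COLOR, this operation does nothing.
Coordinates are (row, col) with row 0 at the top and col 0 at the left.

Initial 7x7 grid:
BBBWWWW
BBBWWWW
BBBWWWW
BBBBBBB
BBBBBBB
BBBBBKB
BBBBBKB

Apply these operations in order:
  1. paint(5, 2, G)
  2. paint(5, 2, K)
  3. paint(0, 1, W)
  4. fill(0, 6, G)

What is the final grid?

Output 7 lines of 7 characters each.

After op 1 paint(5,2,G):
BBBWWWW
BBBWWWW
BBBWWWW
BBBBBBB
BBBBBBB
BBGBBKB
BBBBBKB
After op 2 paint(5,2,K):
BBBWWWW
BBBWWWW
BBBWWWW
BBBBBBB
BBBBBBB
BBKBBKB
BBBBBKB
After op 3 paint(0,1,W):
BWBWWWW
BBBWWWW
BBBWWWW
BBBBBBB
BBBBBBB
BBKBBKB
BBBBBKB
After op 4 fill(0,6,G) [12 cells changed]:
BWBGGGG
BBBGGGG
BBBGGGG
BBBBBBB
BBBBBBB
BBKBBKB
BBBBBKB

Answer: BWBGGGG
BBBGGGG
BBBGGGG
BBBBBBB
BBBBBBB
BBKBBKB
BBBBBKB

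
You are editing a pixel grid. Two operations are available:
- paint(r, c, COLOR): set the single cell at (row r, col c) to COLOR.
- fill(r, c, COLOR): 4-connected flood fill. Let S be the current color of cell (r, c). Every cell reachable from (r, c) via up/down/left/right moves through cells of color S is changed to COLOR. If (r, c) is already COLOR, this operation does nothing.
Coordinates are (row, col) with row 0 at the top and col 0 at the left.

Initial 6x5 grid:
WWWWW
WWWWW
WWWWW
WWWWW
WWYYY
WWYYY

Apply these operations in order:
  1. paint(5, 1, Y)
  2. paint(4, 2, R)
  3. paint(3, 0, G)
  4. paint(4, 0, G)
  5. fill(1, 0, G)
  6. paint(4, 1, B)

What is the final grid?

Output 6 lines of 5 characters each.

After op 1 paint(5,1,Y):
WWWWW
WWWWW
WWWWW
WWWWW
WWYYY
WYYYY
After op 2 paint(4,2,R):
WWWWW
WWWWW
WWWWW
WWWWW
WWRYY
WYYYY
After op 3 paint(3,0,G):
WWWWW
WWWWW
WWWWW
GWWWW
WWRYY
WYYYY
After op 4 paint(4,0,G):
WWWWW
WWWWW
WWWWW
GWWWW
GWRYY
WYYYY
After op 5 fill(1,0,G) [20 cells changed]:
GGGGG
GGGGG
GGGGG
GGGGG
GGRYY
WYYYY
After op 6 paint(4,1,B):
GGGGG
GGGGG
GGGGG
GGGGG
GBRYY
WYYYY

Answer: GGGGG
GGGGG
GGGGG
GGGGG
GBRYY
WYYYY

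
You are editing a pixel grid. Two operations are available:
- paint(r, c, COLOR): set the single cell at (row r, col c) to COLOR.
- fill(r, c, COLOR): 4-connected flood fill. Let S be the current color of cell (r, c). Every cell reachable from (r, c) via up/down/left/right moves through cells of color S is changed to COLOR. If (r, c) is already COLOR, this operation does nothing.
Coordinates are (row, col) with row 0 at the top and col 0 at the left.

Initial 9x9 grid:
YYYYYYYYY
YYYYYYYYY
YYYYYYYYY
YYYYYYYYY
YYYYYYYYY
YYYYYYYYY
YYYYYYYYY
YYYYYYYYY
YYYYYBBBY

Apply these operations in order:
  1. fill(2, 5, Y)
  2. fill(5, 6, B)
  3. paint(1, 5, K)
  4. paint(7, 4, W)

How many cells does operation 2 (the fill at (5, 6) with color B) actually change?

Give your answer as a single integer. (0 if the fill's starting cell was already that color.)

Answer: 78

Derivation:
After op 1 fill(2,5,Y) [0 cells changed]:
YYYYYYYYY
YYYYYYYYY
YYYYYYYYY
YYYYYYYYY
YYYYYYYYY
YYYYYYYYY
YYYYYYYYY
YYYYYYYYY
YYYYYBBBY
After op 2 fill(5,6,B) [78 cells changed]:
BBBBBBBBB
BBBBBBBBB
BBBBBBBBB
BBBBBBBBB
BBBBBBBBB
BBBBBBBBB
BBBBBBBBB
BBBBBBBBB
BBBBBBBBB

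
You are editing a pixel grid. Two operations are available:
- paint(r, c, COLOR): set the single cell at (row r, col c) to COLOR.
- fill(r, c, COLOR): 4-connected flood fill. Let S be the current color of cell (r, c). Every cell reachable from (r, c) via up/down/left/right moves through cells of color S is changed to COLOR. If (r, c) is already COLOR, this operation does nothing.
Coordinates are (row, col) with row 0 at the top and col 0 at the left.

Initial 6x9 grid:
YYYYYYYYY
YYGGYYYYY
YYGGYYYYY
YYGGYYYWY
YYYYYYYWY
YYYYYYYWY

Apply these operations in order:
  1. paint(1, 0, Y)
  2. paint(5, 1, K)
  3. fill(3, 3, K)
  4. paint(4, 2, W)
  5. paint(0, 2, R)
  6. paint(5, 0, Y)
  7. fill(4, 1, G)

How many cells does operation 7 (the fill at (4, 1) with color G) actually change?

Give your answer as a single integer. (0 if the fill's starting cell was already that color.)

After op 1 paint(1,0,Y):
YYYYYYYYY
YYGGYYYYY
YYGGYYYYY
YYGGYYYWY
YYYYYYYWY
YYYYYYYWY
After op 2 paint(5,1,K):
YYYYYYYYY
YYGGYYYYY
YYGGYYYYY
YYGGYYYWY
YYYYYYYWY
YKYYYYYWY
After op 3 fill(3,3,K) [6 cells changed]:
YYYYYYYYY
YYKKYYYYY
YYKKYYYYY
YYKKYYYWY
YYYYYYYWY
YKYYYYYWY
After op 4 paint(4,2,W):
YYYYYYYYY
YYKKYYYYY
YYKKYYYYY
YYKKYYYWY
YYWYYYYWY
YKYYYYYWY
After op 5 paint(0,2,R):
YYRYYYYYY
YYKKYYYYY
YYKKYYYYY
YYKKYYYWY
YYWYYYYWY
YKYYYYYWY
After op 6 paint(5,0,Y):
YYRYYYYYY
YYKKYYYYY
YYKKYYYYY
YYKKYYYWY
YYWYYYYWY
YKYYYYYWY
After op 7 fill(4,1,G) [11 cells changed]:
GGRYYYYYY
GGKKYYYYY
GGKKYYYYY
GGKKYYYWY
GGWYYYYWY
GKYYYYYWY

Answer: 11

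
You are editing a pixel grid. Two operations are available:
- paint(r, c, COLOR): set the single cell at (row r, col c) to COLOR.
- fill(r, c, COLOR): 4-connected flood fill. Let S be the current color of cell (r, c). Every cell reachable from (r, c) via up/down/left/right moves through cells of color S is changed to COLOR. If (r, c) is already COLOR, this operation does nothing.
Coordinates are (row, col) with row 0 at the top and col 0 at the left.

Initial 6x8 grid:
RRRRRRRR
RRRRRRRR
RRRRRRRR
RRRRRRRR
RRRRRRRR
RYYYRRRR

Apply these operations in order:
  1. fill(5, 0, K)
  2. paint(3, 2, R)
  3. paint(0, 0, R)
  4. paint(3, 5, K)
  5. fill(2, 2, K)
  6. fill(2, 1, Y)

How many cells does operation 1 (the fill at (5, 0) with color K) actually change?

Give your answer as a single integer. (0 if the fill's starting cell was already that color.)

After op 1 fill(5,0,K) [45 cells changed]:
KKKKKKKK
KKKKKKKK
KKKKKKKK
KKKKKKKK
KKKKKKKK
KYYYKKKK

Answer: 45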